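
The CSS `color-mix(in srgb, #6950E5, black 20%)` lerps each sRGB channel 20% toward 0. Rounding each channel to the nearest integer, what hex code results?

#6950E5 is rgb(105, 80, 229).
Lerp each channel 20% toward 0:
  R: 105 + 0.2×(0−105) = 105 − 21 = 84 → 84
  G: 80 + 0.2×(0−80) = 80 − 16 = 64 → 64
  B: 229 − 45.8 = 183.2 → 183
rgb(84, 64, 183) = #5440B7.

#5440B7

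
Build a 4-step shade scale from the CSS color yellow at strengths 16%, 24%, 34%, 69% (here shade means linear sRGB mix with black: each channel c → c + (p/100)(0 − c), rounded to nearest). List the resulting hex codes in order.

CSS yellow is rgb(255, 255, 0).
16%: (255 − 40.8 = 214.2→214, 255 − 40.8 = 214.2→214, 0→0) → #d6d600
24%: (255 − 61.2 = 193.8→194, 255 − 61.2 = 193.8→194, 0→0) → #c2c200
34%: (255 − 86.7 = 168.3→168, 255 − 86.7 = 168.3→168, 0→0) → #a8a800
69%: (255 − 175.95 = 79.05→79, 255 − 175.95 = 79.05→79, 0→0) → #4f4f00

#d6d600, #c2c200, #a8a800, #4f4f00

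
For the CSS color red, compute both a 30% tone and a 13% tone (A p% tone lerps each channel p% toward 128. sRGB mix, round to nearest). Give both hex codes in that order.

CSS red is rgb(255, 0, 0).
30% tone:
  R: 255 + 0.3×(128−255) = 255 − 38.1 = 216.9 → 217
  G: 0 + 38.4 = 38.4 → 38
  B: 0 + 38.4 = 38.4 → 38
  → #D92626
13% tone:
  R: 255 − 16.51 = 238.49 → 238
  G: 0 + 16.64 = 16.64 → 17
  B: 0 + 0.13×(128−0) = 0 + 16.64 = 16.64 → 17
  → #EE1111

#D92626, #EE1111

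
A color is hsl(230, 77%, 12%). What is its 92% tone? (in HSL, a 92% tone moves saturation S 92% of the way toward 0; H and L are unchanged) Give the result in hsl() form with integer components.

hsl(230, 6%, 12%)

S moves 92% from 77 toward 0: 77 − 70.84 = 6.16 → 6.
H and L are unchanged.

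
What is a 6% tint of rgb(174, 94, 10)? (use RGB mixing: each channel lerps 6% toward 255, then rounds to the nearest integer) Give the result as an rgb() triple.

rgb(179, 104, 25)

Per channel, c → c + 0.06(255 − c):
  R: 174 + 0.06×(255−174) = 174 + 4.86 = 178.86 → 179
  G: 94 + 9.66 = 103.66 → 104
  B: 10 + 0.06×(255−10) = 10 + 14.7 = 24.7 → 25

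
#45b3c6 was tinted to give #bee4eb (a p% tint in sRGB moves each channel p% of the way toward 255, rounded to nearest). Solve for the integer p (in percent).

65%

#45b3c6 is rgb(69, 179, 198); #bee4eb is rgb(190, 228, 235).
On the R channel (widest range): 190 ≈ 69 + (p/100)(255 − 69), so p ≈ 100×(190 − 69)/(255 − 69) = 12100/186 = 65.05.
p = 65 reproduces all three channels after rounding.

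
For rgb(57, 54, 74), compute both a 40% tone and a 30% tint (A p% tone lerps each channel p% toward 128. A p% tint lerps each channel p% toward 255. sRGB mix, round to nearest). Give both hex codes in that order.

#555460, #747280

40% tone:
  R: 57 + 28.4 = 85.4 → 85
  G: 54 + 0.4×(128−54) = 54 + 29.6 = 83.6 → 84
  B: 74 + 0.4×(128−74) = 74 + 21.6 = 95.6 → 96
  → #555460
30% tint:
  R: 57 + 0.3×(255−57) = 57 + 59.4 = 116.4 → 116
  G: 54 + 60.3 = 114.3 → 114
  B: 74 + 0.3×(255−74) = 74 + 54.3 = 128.3 → 128
  → #747280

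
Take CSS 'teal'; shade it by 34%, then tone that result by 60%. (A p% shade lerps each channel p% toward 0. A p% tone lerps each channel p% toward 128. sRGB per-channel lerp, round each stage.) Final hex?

CSS teal is rgb(0, 128, 128).
Per channel, c → c + 0.34(0 − c):
  R: 0 + 0 = 0 → 0
  G: 128 + 0.34×(0−128) = 128 − 43.52 = 84.48 → 84
  B: 128 − 43.52 = 84.48 → 84
After the shade: rgb(0, 84, 84) = #005454.
Per channel, c → c + 0.6(128 − c):
  R: 0 + 76.8 = 76.8 → 77
  G: 84 + 0.6×(128−84) = 84 + 26.4 = 110.4 → 110
  B: 84 + 0.6×(128−84) = 84 + 26.4 = 110.4 → 110
rgb(77, 110, 110) = #4D6E6E.

#4D6E6E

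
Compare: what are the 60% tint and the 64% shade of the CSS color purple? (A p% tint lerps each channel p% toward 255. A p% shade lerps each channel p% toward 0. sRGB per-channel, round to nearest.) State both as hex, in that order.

#CC99CC, #2E002E

CSS purple is rgb(128, 0, 128).
60% tint:
  R: 128 + 0.6×(255−128) = 128 + 76.2 = 204.2 → 204
  G: 0 + 153 = 153 → 153
  B: 128 + 0.6×(255−128) = 128 + 76.2 = 204.2 → 204
  → #CC99CC
64% shade:
  R: 128 − 81.92 = 46.08 → 46
  G: 0 + 0.64×(0−0) = 0 + 0 = 0 → 0
  B: 128 − 81.92 = 46.08 → 46
  → #2E002E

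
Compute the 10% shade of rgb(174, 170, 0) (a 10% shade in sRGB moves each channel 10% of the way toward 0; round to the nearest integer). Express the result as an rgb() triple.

rgb(157, 153, 0)

Per channel, c → c + 0.1(0 − c):
  R: 174 − 17.4 = 156.6 → 157
  G: 170 + 0.1×(0−170) = 170 − 17 = 153 → 153
  B: 0 + 0 = 0 → 0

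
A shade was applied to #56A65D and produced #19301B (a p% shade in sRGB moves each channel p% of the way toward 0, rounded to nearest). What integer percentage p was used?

71%

#56A65D is rgb(86, 166, 93); #19301B is rgb(25, 48, 27).
On the G channel (widest range): 48 ≈ 166 + (p/100)(0 − 166), so p ≈ 100×(48 − 166)/(0 − 166) = -11800/-166 = 71.08.
p = 71 reproduces all three channels after rounding.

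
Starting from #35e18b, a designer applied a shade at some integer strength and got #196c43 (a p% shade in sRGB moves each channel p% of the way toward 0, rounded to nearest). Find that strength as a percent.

52%

#35e18b is rgb(53, 225, 139); #196c43 is rgb(25, 108, 67).
On the G channel (widest range): 108 ≈ 225 + (p/100)(0 − 225), so p ≈ 100×(108 − 225)/(0 − 225) = -11700/-225 = 52.00.
p = 52 reproduces all three channels after rounding.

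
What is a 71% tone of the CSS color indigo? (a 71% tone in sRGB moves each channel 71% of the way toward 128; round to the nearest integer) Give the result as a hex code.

CSS indigo is rgb(75, 0, 130).
Per channel, c → c + 0.71(128 − c):
  R: 75 + 37.63 = 112.63 → 113
  G: 0 + 90.88 = 90.88 → 91
  B: 130 + 0.71×(128−130) = 130 − 1.42 = 128.58 → 129
rgb(113, 91, 129) = #715b81.

#715b81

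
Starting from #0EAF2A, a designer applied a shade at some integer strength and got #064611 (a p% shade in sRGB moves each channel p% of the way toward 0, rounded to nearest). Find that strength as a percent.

#0EAF2A is rgb(14, 175, 42); #064611 is rgb(6, 70, 17).
On the G channel (widest range): 70 ≈ 175 + (p/100)(0 − 175), so p ≈ 100×(70 − 175)/(0 − 175) = -10500/-175 = 60.00.
p = 60 reproduces all three channels after rounding.

60%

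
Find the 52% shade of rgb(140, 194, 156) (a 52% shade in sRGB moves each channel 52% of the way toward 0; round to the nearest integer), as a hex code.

#435d4b

Per channel, c → c + 0.52(0 − c):
  R: 140 + 0.52×(0−140) = 140 − 72.8 = 67.2 → 67
  G: 194 − 100.88 = 93.12 → 93
  B: 156 − 81.12 = 74.88 → 75
rgb(67, 93, 75) = #435d4b.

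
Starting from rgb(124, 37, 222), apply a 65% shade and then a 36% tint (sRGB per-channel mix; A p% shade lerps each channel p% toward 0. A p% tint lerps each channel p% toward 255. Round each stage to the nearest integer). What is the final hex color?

Per channel, c → c + 0.65(0 − c):
  R: 124 + 0.65×(0−124) = 124 − 80.6 = 43.4 → 43
  G: 37 + 0.65×(0−37) = 37 − 24.05 = 12.95 → 13
  B: 222 − 144.3 = 77.7 → 78
After the shade: rgb(43, 13, 78) = #2b0d4e.
Lerp each channel 36% toward 255:
  R: 43 + 76.32 = 119.32 → 119
  G: 13 + 87.12 = 100.12 → 100
  B: 78 + 63.72 = 141.72 → 142
rgb(119, 100, 142) = #77648e.

#77648e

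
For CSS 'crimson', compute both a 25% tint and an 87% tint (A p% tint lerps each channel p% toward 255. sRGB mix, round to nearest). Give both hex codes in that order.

CSS crimson is rgb(220, 20, 60).
25% tint:
  R: 220 + 8.75 = 228.75 → 229
  G: 20 + 58.75 = 78.75 → 79
  B: 60 + 48.75 = 108.75 → 109
  → #E54F6D
87% tint:
  R: 220 + 0.87×(255−220) = 220 + 30.45 = 250.45 → 250
  G: 20 + 0.87×(255−20) = 20 + 204.45 = 224.45 → 224
  B: 60 + 169.65 = 229.65 → 230
  → #FAE0E6

#E54F6D, #FAE0E6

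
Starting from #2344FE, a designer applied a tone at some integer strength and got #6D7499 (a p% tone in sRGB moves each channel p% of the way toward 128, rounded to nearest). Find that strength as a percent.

#2344FE is rgb(35, 68, 254); #6D7499 is rgb(109, 116, 153).
On the B channel (widest range): 153 ≈ 254 + (p/100)(128 − 254), so p ≈ 100×(153 − 254)/(128 − 254) = -10100/-126 = 80.16.
p = 80 reproduces all three channels after rounding.

80%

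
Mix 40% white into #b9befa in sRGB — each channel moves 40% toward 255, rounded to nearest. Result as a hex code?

#d5d8fc

#b9befa is rgb(185, 190, 250).
Per channel, c → c + 0.4(255 − c):
  R: 185 + 28 = 213 → 213
  G: 190 + 0.4×(255−190) = 190 + 26 = 216 → 216
  B: 250 + 2 = 252 → 252
rgb(213, 216, 252) = #d5d8fc.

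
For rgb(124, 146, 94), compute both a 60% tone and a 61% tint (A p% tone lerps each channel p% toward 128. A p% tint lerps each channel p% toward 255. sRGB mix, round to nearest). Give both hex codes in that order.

60% tone:
  R: 124 + 2.4 = 126.4 → 126
  G: 146 − 10.8 = 135.2 → 135
  B: 94 + 20.4 = 114.4 → 114
  → #7e8772
61% tint:
  R: 124 + 0.61×(255−124) = 124 + 79.91 = 203.91 → 204
  G: 146 + 0.61×(255−146) = 146 + 66.49 = 212.49 → 212
  B: 94 + 98.21 = 192.21 → 192
  → #ccd4c0

#7e8772, #ccd4c0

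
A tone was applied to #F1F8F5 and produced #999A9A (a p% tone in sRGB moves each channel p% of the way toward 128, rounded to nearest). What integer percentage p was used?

78%

#F1F8F5 is rgb(241, 248, 245); #999A9A is rgb(153, 154, 154).
On the G channel (widest range): 154 ≈ 248 + (p/100)(128 − 248), so p ≈ 100×(154 − 248)/(128 − 248) = -9400/-120 = 78.33.
p = 78 reproduces all three channels after rounding.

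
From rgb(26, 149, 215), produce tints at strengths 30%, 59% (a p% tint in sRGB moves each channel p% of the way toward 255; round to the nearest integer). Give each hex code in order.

#5FB5E3, #A1D4EF

30%: (26 + 68.7 = 94.7→95, 149 + 31.8 = 180.8→181, 215 + 12 = 227→227) → #5FB5E3
59%: (26 + 135.11 = 161.11→161, 149 + 62.54 = 211.54→212, 215 + 23.6 = 238.6→239) → #A1D4EF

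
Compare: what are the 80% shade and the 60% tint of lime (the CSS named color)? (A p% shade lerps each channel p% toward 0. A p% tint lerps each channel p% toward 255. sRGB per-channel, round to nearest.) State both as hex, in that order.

#003300, #99ff99

CSS lime is rgb(0, 255, 0).
80% shade:
  R: 0 + 0 = 0 → 0
  G: 255 − 204 = 51 → 51
  B: 0 + 0 = 0 → 0
  → #003300
60% tint:
  R: 0 + 0.6×(255−0) = 0 + 153 = 153 → 153
  G: 255 + 0 = 255 → 255
  B: 0 + 0.6×(255−0) = 0 + 153 = 153 → 153
  → #99ff99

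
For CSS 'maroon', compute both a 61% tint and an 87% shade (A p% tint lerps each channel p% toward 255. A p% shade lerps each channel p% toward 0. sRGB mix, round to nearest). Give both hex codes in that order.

CSS maroon is rgb(128, 0, 0).
61% tint:
  R: 128 + 77.47 = 205.47 → 205
  G: 0 + 155.55 = 155.55 → 156
  B: 0 + 0.61×(255−0) = 0 + 155.55 = 155.55 → 156
  → #CD9C9C
87% shade:
  R: 128 + 0.87×(0−128) = 128 − 111.36 = 16.64 → 17
  G: 0 + 0.87×(0−0) = 0 + 0 = 0 → 0
  B: 0 + 0 = 0 → 0
  → #110000

#CD9C9C, #110000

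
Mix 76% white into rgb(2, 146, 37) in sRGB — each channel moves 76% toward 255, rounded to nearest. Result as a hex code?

#c2e5cb

Lerp each channel 76% toward 255:
  R: 2 + 192.28 = 194.28 → 194
  G: 146 + 0.76×(255−146) = 146 + 82.84 = 228.84 → 229
  B: 37 + 0.76×(255−37) = 37 + 165.68 = 202.68 → 203
rgb(194, 229, 203) = #c2e5cb.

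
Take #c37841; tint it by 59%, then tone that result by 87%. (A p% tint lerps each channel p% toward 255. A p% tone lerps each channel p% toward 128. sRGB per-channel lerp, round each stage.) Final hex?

#c37841 is rgb(195, 120, 65).
Per channel, c → c + 0.59(255 − c):
  R: 195 + 35.4 = 230.4 → 230
  G: 120 + 79.65 = 199.65 → 200
  B: 65 + 0.59×(255−65) = 65 + 112.1 = 177.1 → 177
After the tint: rgb(230, 200, 177) = #e6c8b1.
An 87% tone moves each channel 87% toward 128:
  R: 230 + 0.87×(128−230) = 230 − 88.74 = 141.26 → 141
  G: 200 + 0.87×(128−200) = 200 − 62.64 = 137.36 → 137
  B: 177 − 42.63 = 134.37 → 134
rgb(141, 137, 134) = #8d8986.

#8d8986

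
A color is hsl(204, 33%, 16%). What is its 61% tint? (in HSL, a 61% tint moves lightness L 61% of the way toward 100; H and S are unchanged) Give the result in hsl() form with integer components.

L moves 61% from 16 toward 100: 16 + 51.24 = 67.24 → 67.
H and S are unchanged.

hsl(204, 33%, 67%)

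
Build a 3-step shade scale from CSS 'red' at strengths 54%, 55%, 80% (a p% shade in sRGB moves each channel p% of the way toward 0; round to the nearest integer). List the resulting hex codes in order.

#750000, #730000, #330000

CSS red is rgb(255, 0, 0).
54%: (255 − 137.7 = 117.3→117, 0→0, 0→0) → #750000
55%: (255 − 140.25 = 114.75→115, 0→0, 0→0) → #730000
80%: (255 − 204 = 51→51, 0→0, 0→0) → #330000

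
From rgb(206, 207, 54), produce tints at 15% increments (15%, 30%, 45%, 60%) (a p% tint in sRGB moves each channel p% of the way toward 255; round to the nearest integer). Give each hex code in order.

15%: (206 + 7.35 = 213.35→213, 207 + 7.2 = 214.2→214, 54 + 30.15 = 84.15→84) → #D5D654
30%: (206 + 14.7 = 220.7→221, 207 + 14.4 = 221.4→221, 54 + 60.3 = 114.3→114) → #DDDD72
45%: (206 + 22.05 = 228.05→228, 207 + 21.6 = 228.6→229, 54 + 90.45 = 144.45→144) → #E4E590
60%: (206 + 29.4 = 235.4→235, 207 + 28.8 = 235.8→236, 54 + 120.6 = 174.6→175) → #EBECAF

#D5D654, #DDDD72, #E4E590, #EBECAF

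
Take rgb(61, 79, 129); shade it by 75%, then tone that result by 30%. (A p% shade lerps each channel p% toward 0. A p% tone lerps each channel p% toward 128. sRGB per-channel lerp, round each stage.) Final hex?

#31343d

A 75% shade moves each channel 75% toward 0:
  R: 61 + 0.75×(0−61) = 61 − 45.75 = 15.25 → 15
  G: 79 − 59.25 = 19.75 → 20
  B: 129 − 96.75 = 32.25 → 32
After the shade: rgb(15, 20, 32) = #0f1420.
A 30% tone moves each channel 30% toward 128:
  R: 15 + 0.3×(128−15) = 15 + 33.9 = 48.9 → 49
  G: 20 + 32.4 = 52.4 → 52
  B: 32 + 0.3×(128−32) = 32 + 28.8 = 60.8 → 61
rgb(49, 52, 61) = #31343d.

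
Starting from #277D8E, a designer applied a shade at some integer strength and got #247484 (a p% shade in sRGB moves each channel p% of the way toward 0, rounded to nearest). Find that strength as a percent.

#277D8E is rgb(39, 125, 142); #247484 is rgb(36, 116, 132).
On the B channel (widest range): 132 ≈ 142 + (p/100)(0 − 142), so p ≈ 100×(132 − 142)/(0 − 142) = -1000/-142 = 7.04.
p = 7 reproduces all three channels after rounding.

7%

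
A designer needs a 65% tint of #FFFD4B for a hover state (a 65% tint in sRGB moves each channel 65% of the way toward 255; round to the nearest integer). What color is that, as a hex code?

#FFFD4B is rgb(255, 253, 75).
A 65% tint moves each channel 65% toward 255:
  R: 255 + 0.65×(255−255) = 255 + 0 = 255 → 255
  G: 253 + 0.65×(255−253) = 253 + 1.3 = 254.3 → 254
  B: 75 + 0.65×(255−75) = 75 + 117 = 192 → 192
rgb(255, 254, 192) = #FFFEC0.

#FFFEC0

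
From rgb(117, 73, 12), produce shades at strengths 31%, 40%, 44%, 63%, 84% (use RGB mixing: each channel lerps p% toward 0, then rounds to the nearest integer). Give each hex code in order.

#513208, #462C07, #422907, #2B1B04, #130C02

31%: (117 − 36.27 = 80.73→81, 73 − 22.63 = 50.37→50, 12 − 3.72 = 8.28→8) → #513208
40%: (117 − 46.8 = 70.2→70, 73 − 29.2 = 43.8→44, 12 − 4.8 = 7.2→7) → #462C07
44%: (117 − 51.48 = 65.52→66, 73 − 32.12 = 40.88→41, 12 − 5.28 = 6.72→7) → #422907
63%: (117 − 73.71 = 43.29→43, 73 − 45.99 = 27.01→27, 12 − 7.56 = 4.44→4) → #2B1B04
84%: (117 − 98.28 = 18.72→19, 73 − 61.32 = 11.68→12, 12 − 10.08 = 1.92→2) → #130C02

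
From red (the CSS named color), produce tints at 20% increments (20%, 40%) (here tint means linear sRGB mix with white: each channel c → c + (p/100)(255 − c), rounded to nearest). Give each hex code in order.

#FF3333, #FF6666

CSS red is rgb(255, 0, 0).
20%: (255→255, 0 + 51 = 51→51, 0 + 51 = 51→51) → #FF3333
40%: (255→255, 0 + 102 = 102→102, 0 + 102 = 102→102) → #FF6666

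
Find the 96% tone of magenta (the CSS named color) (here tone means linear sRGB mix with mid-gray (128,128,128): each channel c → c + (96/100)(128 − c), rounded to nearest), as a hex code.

CSS magenta is rgb(255, 0, 255).
Lerp each channel 96% toward 128:
  R: 255 − 121.92 = 133.08 → 133
  G: 0 + 122.88 = 122.88 → 123
  B: 255 + 0.96×(128−255) = 255 − 121.92 = 133.08 → 133
rgb(133, 123, 133) = #857b85.

#857b85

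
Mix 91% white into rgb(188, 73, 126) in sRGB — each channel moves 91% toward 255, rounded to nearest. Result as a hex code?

Per channel, c → c + 0.91(255 − c):
  R: 188 + 60.97 = 248.97 → 249
  G: 73 + 165.62 = 238.62 → 239
  B: 126 + 117.39 = 243.39 → 243
rgb(249, 239, 243) = #F9EFF3.

#F9EFF3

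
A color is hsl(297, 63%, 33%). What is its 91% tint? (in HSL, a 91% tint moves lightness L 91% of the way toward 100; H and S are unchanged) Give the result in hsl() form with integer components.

L moves 91% from 33 toward 100: 33 + 60.97 = 93.97 → 94.
H and S are unchanged.

hsl(297, 63%, 94%)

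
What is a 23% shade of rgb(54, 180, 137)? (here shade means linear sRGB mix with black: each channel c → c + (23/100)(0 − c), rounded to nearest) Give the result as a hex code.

#2A8B69

A 23% shade moves each channel 23% toward 0:
  R: 54 − 12.42 = 41.58 → 42
  G: 180 + 0.23×(0−180) = 180 − 41.4 = 138.6 → 139
  B: 137 + 0.23×(0−137) = 137 − 31.51 = 105.49 → 105
rgb(42, 139, 105) = #2A8B69.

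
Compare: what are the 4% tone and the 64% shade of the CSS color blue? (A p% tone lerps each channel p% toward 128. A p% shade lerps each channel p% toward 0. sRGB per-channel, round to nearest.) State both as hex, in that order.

CSS blue is rgb(0, 0, 255).
4% tone:
  R: 0 + 5.12 = 5.12 → 5
  G: 0 + 5.12 = 5.12 → 5
  B: 255 − 5.08 = 249.92 → 250
  → #0505FA
64% shade:
  R: 0 + 0.64×(0−0) = 0 + 0 = 0 → 0
  G: 0 + 0.64×(0−0) = 0 + 0 = 0 → 0
  B: 255 + 0.64×(0−255) = 255 − 163.2 = 91.8 → 92
  → #00005C

#0505FA, #00005C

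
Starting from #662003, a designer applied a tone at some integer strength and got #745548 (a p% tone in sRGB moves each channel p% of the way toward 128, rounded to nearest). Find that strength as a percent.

55%

#662003 is rgb(102, 32, 3); #745548 is rgb(116, 85, 72).
On the B channel (widest range): 72 ≈ 3 + (p/100)(128 − 3), so p ≈ 100×(72 − 3)/(128 − 3) = 6900/125 = 55.20.
p = 55 reproduces all three channels after rounding.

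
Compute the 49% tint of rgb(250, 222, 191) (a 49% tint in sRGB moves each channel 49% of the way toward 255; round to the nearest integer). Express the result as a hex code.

Per channel, c → c + 0.49(255 − c):
  R: 250 + 2.45 = 252.45 → 252
  G: 222 + 0.49×(255−222) = 222 + 16.17 = 238.17 → 238
  B: 191 + 31.36 = 222.36 → 222
rgb(252, 238, 222) = #FCEEDE.

#FCEEDE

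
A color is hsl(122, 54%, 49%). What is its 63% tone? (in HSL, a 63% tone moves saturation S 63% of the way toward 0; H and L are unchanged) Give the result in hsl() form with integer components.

S moves 63% from 54 toward 0: 54 − 34.02 = 19.98 → 20.
H and L are unchanged.

hsl(122, 20%, 49%)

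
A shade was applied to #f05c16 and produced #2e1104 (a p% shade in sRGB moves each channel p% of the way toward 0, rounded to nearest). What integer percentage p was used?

81%

#f05c16 is rgb(240, 92, 22); #2e1104 is rgb(46, 17, 4).
On the R channel (widest range): 46 ≈ 240 + (p/100)(0 − 240), so p ≈ 100×(46 − 240)/(0 − 240) = -19400/-240 = 80.83.
p = 81 reproduces all three channels after rounding.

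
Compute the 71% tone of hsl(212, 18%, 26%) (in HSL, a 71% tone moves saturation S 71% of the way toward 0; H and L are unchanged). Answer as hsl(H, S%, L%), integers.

hsl(212, 5%, 26%)

S moves 71% from 18 toward 0: 18 − 12.78 = 5.22 → 5.
H and L are unchanged.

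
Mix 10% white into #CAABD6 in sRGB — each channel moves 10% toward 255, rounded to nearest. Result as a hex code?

#CAABD6 is rgb(202, 171, 214).
Per channel, c → c + 0.1(255 − c):
  R: 202 + 0.1×(255−202) = 202 + 5.3 = 207.3 → 207
  G: 171 + 0.1×(255−171) = 171 + 8.4 = 179.4 → 179
  B: 214 + 0.1×(255−214) = 214 + 4.1 = 218.1 → 218
rgb(207, 179, 218) = #CFB3DA.

#CFB3DA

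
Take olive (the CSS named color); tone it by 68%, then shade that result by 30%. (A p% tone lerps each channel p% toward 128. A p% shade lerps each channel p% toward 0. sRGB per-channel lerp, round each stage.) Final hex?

#5A5A3D

CSS olive is rgb(128, 128, 0).
A 68% tone moves each channel 68% toward 128:
  R: 128 + 0 = 128 → 128
  G: 128 + 0 = 128 → 128
  B: 0 + 0.68×(128−0) = 0 + 87.04 = 87.04 → 87
After the tone: rgb(128, 128, 87) = #808057.
Lerp each channel 30% toward 0:
  R: 128 + 0.3×(0−128) = 128 − 38.4 = 89.6 → 90
  G: 128 + 0.3×(0−128) = 128 − 38.4 = 89.6 → 90
  B: 87 + 0.3×(0−87) = 87 − 26.1 = 60.9 → 61
rgb(90, 90, 61) = #5A5A3D.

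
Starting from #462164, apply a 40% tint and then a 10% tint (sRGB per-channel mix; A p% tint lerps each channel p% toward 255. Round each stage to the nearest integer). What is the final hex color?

#462164 is rgb(70, 33, 100).
Lerp each channel 40% toward 255:
  R: 70 + 0.4×(255−70) = 70 + 74 = 144 → 144
  G: 33 + 0.4×(255−33) = 33 + 88.8 = 121.8 → 122
  B: 100 + 0.4×(255−100) = 100 + 62 = 162 → 162
After the tint: rgb(144, 122, 162) = #907aa2.
A 10% tint moves each channel 10% toward 255:
  R: 144 + 11.1 = 155.1 → 155
  G: 122 + 13.3 = 135.3 → 135
  B: 162 + 9.3 = 171.3 → 171
rgb(155, 135, 171) = #9b87ab.

#9b87ab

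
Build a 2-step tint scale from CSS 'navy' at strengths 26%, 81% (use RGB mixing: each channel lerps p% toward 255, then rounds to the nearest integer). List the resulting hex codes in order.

#4242A1, #CFCFE7

CSS navy is rgb(0, 0, 128).
26%: (0 + 66.3 = 66.3→66, 0 + 66.3 = 66.3→66, 128 + 33.02 = 161.02→161) → #4242A1
81%: (0 + 206.55 = 206.55→207, 0 + 206.55 = 206.55→207, 128 + 102.87 = 230.87→231) → #CFCFE7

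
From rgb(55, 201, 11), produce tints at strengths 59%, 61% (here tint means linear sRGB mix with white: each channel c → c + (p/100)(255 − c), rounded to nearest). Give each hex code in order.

#ADE99B, #B1EAA0

59%: (55 + 118 = 173→173, 201 + 31.86 = 232.86→233, 11 + 143.96 = 154.96→155) → #ADE99B
61%: (55 + 122 = 177→177, 201 + 32.94 = 233.94→234, 11 + 148.84 = 159.84→160) → #B1EAA0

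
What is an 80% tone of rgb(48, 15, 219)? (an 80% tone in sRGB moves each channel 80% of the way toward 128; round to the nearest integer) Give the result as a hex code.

#706992

An 80% tone moves each channel 80% toward 128:
  R: 48 + 0.8×(128−48) = 48 + 64 = 112 → 112
  G: 15 + 90.4 = 105.4 → 105
  B: 219 + 0.8×(128−219) = 219 − 72.8 = 146.2 → 146
rgb(112, 105, 146) = #706992.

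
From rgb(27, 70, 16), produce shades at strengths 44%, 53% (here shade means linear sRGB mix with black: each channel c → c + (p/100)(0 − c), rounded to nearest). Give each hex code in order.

44%: (27 − 11.88 = 15.12→15, 70 − 30.8 = 39.2→39, 16 − 7.04 = 8.96→9) → #0F2709
53%: (27 − 14.31 = 12.69→13, 70 − 37.1 = 32.9→33, 16 − 8.48 = 7.52→8) → #0D2108

#0F2709, #0D2108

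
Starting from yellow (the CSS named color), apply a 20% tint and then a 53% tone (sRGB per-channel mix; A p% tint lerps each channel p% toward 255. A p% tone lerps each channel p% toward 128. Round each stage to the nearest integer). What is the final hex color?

#bcbc5c

CSS yellow is rgb(255, 255, 0).
Lerp each channel 20% toward 255:
  R: 255 + 0 = 255 → 255
  G: 255 + 0.2×(255−255) = 255 + 0 = 255 → 255
  B: 0 + 0.2×(255−0) = 0 + 51 = 51 → 51
After the tint: rgb(255, 255, 51) = #ffff33.
Per channel, c → c + 0.53(128 − c):
  R: 255 + 0.53×(128−255) = 255 − 67.31 = 187.69 → 188
  G: 255 + 0.53×(128−255) = 255 − 67.31 = 187.69 → 188
  B: 51 + 0.53×(128−51) = 51 + 40.81 = 91.81 → 92
rgb(188, 188, 92) = #bcbc5c.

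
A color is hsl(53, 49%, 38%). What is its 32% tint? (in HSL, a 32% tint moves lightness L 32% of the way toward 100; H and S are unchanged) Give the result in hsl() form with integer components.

hsl(53, 49%, 58%)

L moves 32% from 38 toward 100: 38 + 19.84 = 57.84 → 58.
H and S are unchanged.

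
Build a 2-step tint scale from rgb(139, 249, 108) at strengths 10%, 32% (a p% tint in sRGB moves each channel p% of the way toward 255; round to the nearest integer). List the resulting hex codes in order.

#97fa7b, #b0fb9b

10%: (139 + 11.6 = 150.6→151, 249 + 0.6 = 249.6→250, 108 + 14.7 = 122.7→123) → #97fa7b
32%: (139 + 37.12 = 176.12→176, 249 + 1.92 = 250.92→251, 108 + 47.04 = 155.04→155) → #b0fb9b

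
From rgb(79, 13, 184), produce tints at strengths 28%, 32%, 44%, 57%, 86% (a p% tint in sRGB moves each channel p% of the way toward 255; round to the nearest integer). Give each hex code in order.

#8051CC, #875ACF, #9C77D7, #B397E0, #E6DDF5

28%: (79 + 49.28 = 128.28→128, 13 + 67.76 = 80.76→81, 184 + 19.88 = 203.88→204) → #8051CC
32%: (79 + 56.32 = 135.32→135, 13 + 77.44 = 90.44→90, 184 + 22.72 = 206.72→207) → #875ACF
44%: (79 + 77.44 = 156.44→156, 13 + 106.48 = 119.48→119, 184 + 31.24 = 215.24→215) → #9C77D7
57%: (79 + 100.32 = 179.32→179, 13 + 137.94 = 150.94→151, 184 + 40.47 = 224.47→224) → #B397E0
86%: (79 + 151.36 = 230.36→230, 13 + 208.12 = 221.12→221, 184 + 61.06 = 245.06→245) → #E6DDF5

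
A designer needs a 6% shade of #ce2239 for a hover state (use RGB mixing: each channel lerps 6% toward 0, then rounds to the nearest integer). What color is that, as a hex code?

#c22036

#ce2239 is rgb(206, 34, 57).
A 6% shade moves each channel 6% toward 0:
  R: 206 + 0.06×(0−206) = 206 − 12.36 = 193.64 → 194
  G: 34 − 2.04 = 31.96 → 32
  B: 57 + 0.06×(0−57) = 57 − 3.42 = 53.58 → 54
rgb(194, 32, 54) = #c22036.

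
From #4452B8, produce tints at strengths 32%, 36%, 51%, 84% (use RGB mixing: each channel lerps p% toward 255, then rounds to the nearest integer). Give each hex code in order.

#4452B8 is rgb(68, 82, 184).
32%: (68 + 59.84 = 127.84→128, 82 + 55.36 = 137.36→137, 184 + 22.72 = 206.72→207) → #8089CF
36%: (68 + 67.32 = 135.32→135, 82 + 62.28 = 144.28→144, 184 + 25.56 = 209.56→210) → #8790D2
51%: (68 + 95.37 = 163.37→163, 82 + 88.23 = 170.23→170, 184 + 36.21 = 220.21→220) → #A3AADC
84%: (68 + 157.08 = 225.08→225, 82 + 145.32 = 227.32→227, 184 + 59.64 = 243.64→244) → #E1E3F4

#8089CF, #8790D2, #A3AADC, #E1E3F4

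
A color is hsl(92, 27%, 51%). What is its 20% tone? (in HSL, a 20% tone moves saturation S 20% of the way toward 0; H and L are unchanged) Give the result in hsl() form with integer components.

hsl(92, 22%, 51%)

S moves 20% from 27 toward 0: 27 − 5.4 = 21.6 → 22.
H and L are unchanged.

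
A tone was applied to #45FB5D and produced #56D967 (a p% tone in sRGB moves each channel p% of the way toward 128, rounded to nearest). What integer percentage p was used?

28%

#45FB5D is rgb(69, 251, 93); #56D967 is rgb(86, 217, 103).
On the G channel (widest range): 217 ≈ 251 + (p/100)(128 − 251), so p ≈ 100×(217 − 251)/(128 − 251) = -3400/-123 = 27.64.
p = 28 reproduces all three channels after rounding.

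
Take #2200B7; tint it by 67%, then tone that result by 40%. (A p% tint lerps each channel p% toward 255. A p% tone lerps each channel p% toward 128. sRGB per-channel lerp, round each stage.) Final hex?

#A09ABE

#2200B7 is rgb(34, 0, 183).
A 67% tint moves each channel 67% toward 255:
  R: 34 + 0.67×(255−34) = 34 + 148.07 = 182.07 → 182
  G: 0 + 0.67×(255−0) = 0 + 170.85 = 170.85 → 171
  B: 183 + 48.24 = 231.24 → 231
After the tint: rgb(182, 171, 231) = #B6ABE7.
Per channel, c → c + 0.4(128 − c):
  R: 182 + 0.4×(128−182) = 182 − 21.6 = 160.4 → 160
  G: 171 − 17.2 = 153.8 → 154
  B: 231 − 41.2 = 189.8 → 190
rgb(160, 154, 190) = #A09ABE.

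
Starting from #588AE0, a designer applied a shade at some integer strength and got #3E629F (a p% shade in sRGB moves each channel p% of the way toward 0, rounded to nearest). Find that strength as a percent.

#588AE0 is rgb(88, 138, 224); #3E629F is rgb(62, 98, 159).
On the B channel (widest range): 159 ≈ 224 + (p/100)(0 − 224), so p ≈ 100×(159 − 224)/(0 − 224) = -6500/-224 = 29.02.
p = 29 reproduces all three channels after rounding.

29%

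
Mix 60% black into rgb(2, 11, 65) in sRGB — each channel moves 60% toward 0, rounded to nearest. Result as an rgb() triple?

rgb(1, 4, 26)

Lerp each channel 60% toward 0:
  R: 2 + 0.6×(0−2) = 2 − 1.2 = 0.8 → 1
  G: 11 + 0.6×(0−11) = 11 − 6.6 = 4.4 → 4
  B: 65 − 39 = 26 → 26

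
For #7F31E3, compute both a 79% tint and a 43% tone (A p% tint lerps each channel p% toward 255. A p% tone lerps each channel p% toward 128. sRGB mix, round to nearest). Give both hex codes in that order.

#7F31E3 is rgb(127, 49, 227).
79% tint:
  R: 127 + 0.79×(255−127) = 127 + 101.12 = 228.12 → 228
  G: 49 + 0.79×(255−49) = 49 + 162.74 = 211.74 → 212
  B: 227 + 22.12 = 249.12 → 249
  → #E4D4F9
43% tone:
  R: 127 + 0.43×(128−127) = 127 + 0.43 = 127.43 → 127
  G: 49 + 0.43×(128−49) = 49 + 33.97 = 82.97 → 83
  B: 227 − 42.57 = 184.43 → 184
  → #7F53B8

#E4D4F9, #7F53B8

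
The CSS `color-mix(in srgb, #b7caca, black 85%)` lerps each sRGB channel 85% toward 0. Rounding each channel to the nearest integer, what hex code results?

#1b1e1e

#b7caca is rgb(183, 202, 202).
An 85% shade moves each channel 85% toward 0:
  R: 183 − 155.55 = 27.45 → 27
  G: 202 + 0.85×(0−202) = 202 − 171.7 = 30.3 → 30
  B: 202 + 0.85×(0−202) = 202 − 171.7 = 30.3 → 30
rgb(27, 30, 30) = #1b1e1e.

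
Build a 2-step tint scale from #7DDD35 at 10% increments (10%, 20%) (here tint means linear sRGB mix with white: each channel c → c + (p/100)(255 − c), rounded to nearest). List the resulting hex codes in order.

#7DDD35 is rgb(125, 221, 53).
10%: (125 + 13 = 138→138, 221 + 3.4 = 224.4→224, 53 + 20.2 = 73.2→73) → #8AE049
20%: (125 + 26 = 151→151, 221 + 6.8 = 227.8→228, 53 + 40.4 = 93.4→93) → #97E45D

#8AE049, #97E45D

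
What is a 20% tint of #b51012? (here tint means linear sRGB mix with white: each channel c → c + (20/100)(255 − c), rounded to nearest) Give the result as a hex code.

#c44041

#b51012 is rgb(181, 16, 18).
Per channel, c → c + 0.2(255 − c):
  R: 181 + 0.2×(255−181) = 181 + 14.8 = 195.8 → 196
  G: 16 + 0.2×(255−16) = 16 + 47.8 = 63.8 → 64
  B: 18 + 0.2×(255−18) = 18 + 47.4 = 65.4 → 65
rgb(196, 64, 65) = #c44041.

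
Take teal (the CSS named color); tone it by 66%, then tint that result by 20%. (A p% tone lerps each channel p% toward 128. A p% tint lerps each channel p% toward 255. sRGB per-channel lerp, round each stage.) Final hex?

#769999

CSS teal is rgb(0, 128, 128).
Per channel, c → c + 0.66(128 − c):
  R: 0 + 0.66×(128−0) = 0 + 84.48 = 84.48 → 84
  G: 128 + 0.66×(128−128) = 128 + 0 = 128 → 128
  B: 128 + 0 = 128 → 128
After the tone: rgb(84, 128, 128) = #548080.
A 20% tint moves each channel 20% toward 255:
  R: 84 + 0.2×(255−84) = 84 + 34.2 = 118.2 → 118
  G: 128 + 25.4 = 153.4 → 153
  B: 128 + 0.2×(255−128) = 128 + 25.4 = 153.4 → 153
rgb(118, 153, 153) = #769999.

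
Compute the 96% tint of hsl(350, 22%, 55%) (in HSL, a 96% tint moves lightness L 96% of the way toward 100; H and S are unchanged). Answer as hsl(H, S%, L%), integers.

hsl(350, 22%, 98%)

L moves 96% from 55 toward 100: 55 + 43.2 = 98.2 → 98.
H and S are unchanged.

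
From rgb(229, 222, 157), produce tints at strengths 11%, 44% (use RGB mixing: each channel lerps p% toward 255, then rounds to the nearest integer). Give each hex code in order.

#E8E2A8, #F0EDC8

11%: (229 + 2.86 = 231.86→232, 222 + 3.63 = 225.63→226, 157 + 10.78 = 167.78→168) → #E8E2A8
44%: (229 + 11.44 = 240.44→240, 222 + 14.52 = 236.52→237, 157 + 43.12 = 200.12→200) → #F0EDC8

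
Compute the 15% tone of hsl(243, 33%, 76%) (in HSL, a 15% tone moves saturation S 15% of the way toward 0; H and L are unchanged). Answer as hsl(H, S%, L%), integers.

S moves 15% from 33 toward 0: 33 − 4.95 = 28.05 → 28.
H and L are unchanged.

hsl(243, 28%, 76%)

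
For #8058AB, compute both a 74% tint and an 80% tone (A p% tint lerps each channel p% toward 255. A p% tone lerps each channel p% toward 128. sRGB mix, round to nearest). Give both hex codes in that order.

#8058AB is rgb(128, 88, 171).
74% tint:
  R: 128 + 0.74×(255−128) = 128 + 93.98 = 221.98 → 222
  G: 88 + 0.74×(255−88) = 88 + 123.58 = 211.58 → 212
  B: 171 + 0.74×(255−171) = 171 + 62.16 = 233.16 → 233
  → #DED4E9
80% tone:
  R: 128 + 0.8×(128−128) = 128 + 0 = 128 → 128
  G: 88 + 0.8×(128−88) = 88 + 32 = 120 → 120
  B: 171 + 0.8×(128−171) = 171 − 34.4 = 136.6 → 137
  → #807889

#DED4E9, #807889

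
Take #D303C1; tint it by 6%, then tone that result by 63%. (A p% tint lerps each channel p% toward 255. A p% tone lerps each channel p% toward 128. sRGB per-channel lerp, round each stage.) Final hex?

#D303C1 is rgb(211, 3, 193).
A 6% tint moves each channel 6% toward 255:
  R: 211 + 2.64 = 213.64 → 214
  G: 3 + 15.12 = 18.12 → 18
  B: 193 + 3.72 = 196.72 → 197
After the tint: rgb(214, 18, 197) = #D612C5.
A 63% tone moves each channel 63% toward 128:
  R: 214 + 0.63×(128−214) = 214 − 54.18 = 159.82 → 160
  G: 18 + 69.3 = 87.3 → 87
  B: 197 + 0.63×(128−197) = 197 − 43.47 = 153.53 → 154
rgb(160, 87, 154) = #A0579A.

#A0579A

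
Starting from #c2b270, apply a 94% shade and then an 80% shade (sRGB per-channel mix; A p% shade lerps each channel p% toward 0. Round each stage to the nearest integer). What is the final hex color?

#c2b270 is rgb(194, 178, 112).
A 94% shade moves each channel 94% toward 0:
  R: 194 − 182.36 = 11.64 → 12
  G: 178 + 0.94×(0−178) = 178 − 167.32 = 10.68 → 11
  B: 112 + 0.94×(0−112) = 112 − 105.28 = 6.72 → 7
After the shade: rgb(12, 11, 7) = #0c0b07.
Lerp each channel 80% toward 0:
  R: 12 − 9.6 = 2.4 → 2
  G: 11 − 8.8 = 2.2 → 2
  B: 7 + 0.8×(0−7) = 7 − 5.6 = 1.4 → 1
rgb(2, 2, 1) = #020201.

#020201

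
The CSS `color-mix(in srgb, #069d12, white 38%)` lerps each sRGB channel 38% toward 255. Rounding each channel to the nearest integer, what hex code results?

#069d12 is rgb(6, 157, 18).
A 38% tint moves each channel 38% toward 255:
  R: 6 + 0.38×(255−6) = 6 + 94.62 = 100.62 → 101
  G: 157 + 37.24 = 194.24 → 194
  B: 18 + 90.06 = 108.06 → 108
rgb(101, 194, 108) = #65c26c.

#65c26c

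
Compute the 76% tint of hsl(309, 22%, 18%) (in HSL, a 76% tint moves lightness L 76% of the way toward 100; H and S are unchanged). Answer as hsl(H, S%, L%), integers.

hsl(309, 22%, 80%)

L moves 76% from 18 toward 100: 18 + 62.32 = 80.32 → 80.
H and S are unchanged.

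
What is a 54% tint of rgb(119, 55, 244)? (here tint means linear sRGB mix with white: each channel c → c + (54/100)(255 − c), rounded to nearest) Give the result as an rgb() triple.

rgb(192, 163, 250)

A 54% tint moves each channel 54% toward 255:
  R: 119 + 0.54×(255−119) = 119 + 73.44 = 192.44 → 192
  G: 55 + 0.54×(255−55) = 55 + 108 = 163 → 163
  B: 244 + 5.94 = 249.94 → 250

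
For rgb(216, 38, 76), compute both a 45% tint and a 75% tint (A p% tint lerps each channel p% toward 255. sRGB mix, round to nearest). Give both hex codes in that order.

45% tint:
  R: 216 + 0.45×(255−216) = 216 + 17.55 = 233.55 → 234
  G: 38 + 97.65 = 135.65 → 136
  B: 76 + 0.45×(255−76) = 76 + 80.55 = 156.55 → 157
  → #ea889d
75% tint:
  R: 216 + 0.75×(255−216) = 216 + 29.25 = 245.25 → 245
  G: 38 + 0.75×(255−38) = 38 + 162.75 = 200.75 → 201
  B: 76 + 0.75×(255−76) = 76 + 134.25 = 210.25 → 210
  → #f5c9d2

#ea889d, #f5c9d2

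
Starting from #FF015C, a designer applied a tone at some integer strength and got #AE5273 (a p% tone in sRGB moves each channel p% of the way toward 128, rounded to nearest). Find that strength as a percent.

64%

#FF015C is rgb(255, 1, 92); #AE5273 is rgb(174, 82, 115).
On the R channel (widest range): 174 ≈ 255 + (p/100)(128 − 255), so p ≈ 100×(174 − 255)/(128 − 255) = -8100/-127 = 63.78.
p = 64 reproduces all three channels after rounding.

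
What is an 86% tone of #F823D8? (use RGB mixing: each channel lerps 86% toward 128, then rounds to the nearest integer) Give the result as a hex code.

#F823D8 is rgb(248, 35, 216).
An 86% tone moves each channel 86% toward 128:
  R: 248 + 0.86×(128−248) = 248 − 103.2 = 144.8 → 145
  G: 35 + 79.98 = 114.98 → 115
  B: 216 − 75.68 = 140.32 → 140
rgb(145, 115, 140) = #91738C.

#91738C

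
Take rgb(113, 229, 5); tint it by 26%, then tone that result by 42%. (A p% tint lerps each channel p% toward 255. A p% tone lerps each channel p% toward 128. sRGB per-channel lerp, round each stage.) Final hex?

#8dbf5e

A 26% tint moves each channel 26% toward 255:
  R: 113 + 36.92 = 149.92 → 150
  G: 229 + 0.26×(255−229) = 229 + 6.76 = 235.76 → 236
  B: 5 + 0.26×(255−5) = 5 + 65 = 70 → 70
After the tint: rgb(150, 236, 70) = #96ec46.
Lerp each channel 42% toward 128:
  R: 150 − 9.24 = 140.76 → 141
  G: 236 + 0.42×(128−236) = 236 − 45.36 = 190.64 → 191
  B: 70 + 24.36 = 94.36 → 94
rgb(141, 191, 94) = #8dbf5e.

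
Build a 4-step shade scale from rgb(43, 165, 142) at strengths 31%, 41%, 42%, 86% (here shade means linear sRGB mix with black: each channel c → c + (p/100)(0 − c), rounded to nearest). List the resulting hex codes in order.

#1e7262, #196154, #196052, #061714

31%: (43 − 13.33 = 29.67→30, 165 − 51.15 = 113.85→114, 142 − 44.02 = 97.98→98) → #1e7262
41%: (43 − 17.63 = 25.37→25, 165 − 67.65 = 97.35→97, 142 − 58.22 = 83.78→84) → #196154
42%: (43 − 18.06 = 24.94→25, 165 − 69.3 = 95.7→96, 142 − 59.64 = 82.36→82) → #196052
86%: (43 − 36.98 = 6.02→6, 165 − 141.9 = 23.1→23, 142 − 122.12 = 19.88→20) → #061714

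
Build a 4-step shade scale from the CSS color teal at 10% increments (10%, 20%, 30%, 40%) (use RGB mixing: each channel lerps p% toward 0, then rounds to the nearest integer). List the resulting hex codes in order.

CSS teal is rgb(0, 128, 128).
10%: (0→0, 128 − 12.8 = 115.2→115, 128 − 12.8 = 115.2→115) → #007373
20%: (0→0, 128 − 25.6 = 102.4→102, 128 − 25.6 = 102.4→102) → #006666
30%: (0→0, 128 − 38.4 = 89.6→90, 128 − 38.4 = 89.6→90) → #005a5a
40%: (0→0, 128 − 51.2 = 76.8→77, 128 − 51.2 = 76.8→77) → #004d4d

#007373, #006666, #005a5a, #004d4d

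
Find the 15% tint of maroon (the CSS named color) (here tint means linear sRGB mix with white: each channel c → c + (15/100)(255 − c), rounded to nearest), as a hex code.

CSS maroon is rgb(128, 0, 0).
A 15% tint moves each channel 15% toward 255:
  R: 128 + 0.15×(255−128) = 128 + 19.05 = 147.05 → 147
  G: 0 + 0.15×(255−0) = 0 + 38.25 = 38.25 → 38
  B: 0 + 0.15×(255−0) = 0 + 38.25 = 38.25 → 38
rgb(147, 38, 38) = #932626.

#932626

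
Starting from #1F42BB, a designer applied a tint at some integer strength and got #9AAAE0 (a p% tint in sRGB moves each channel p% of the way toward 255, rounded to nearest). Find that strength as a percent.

55%

#1F42BB is rgb(31, 66, 187); #9AAAE0 is rgb(154, 170, 224).
On the R channel (widest range): 154 ≈ 31 + (p/100)(255 − 31), so p ≈ 100×(154 − 31)/(255 − 31) = 12300/224 = 54.91.
p = 55 reproduces all three channels after rounding.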